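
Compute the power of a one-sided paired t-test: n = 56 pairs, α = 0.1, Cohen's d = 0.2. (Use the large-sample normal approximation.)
Power ≈ 0.59

Power calculation (paired t-test, normal approximation):
z_β = d · √n - z_α
z_β = 0.2 · √56 - 1.282
z_β = 0.2 · 7.483 - 1.282
z_β = 0.215

Power = Φ(z_β) = Φ(0.215) ≈ 0.585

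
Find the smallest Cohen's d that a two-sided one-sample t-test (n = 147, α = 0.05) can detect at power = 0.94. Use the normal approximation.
d ≈ 0.29

Minimum detectable effect (one-sample t-test, normal approximation):
d = (z_{α/2} + z_β) / √n
d = (1.960 + 1.555) / √147
d = 3.515 / 12.124
d ≈ 0.29

By Cohen's convention (0.2 small / 0.5 medium / 0.8 large): small effect.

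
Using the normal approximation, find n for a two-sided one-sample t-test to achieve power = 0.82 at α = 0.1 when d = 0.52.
n = 25

Sample size formula (one-sample t-test, normal approximation):
n = ((z_{α/2} + z_β) / d)²

z_{α/2} = 1.645 (for α = 0.1, two-sided)
z_β = 0.915 (for power = 0.82)
d = 0.52

n = ((1.645 + 0.915) / 0.52)²
n = (4.923)²
n ≈ 24.24
Round up to the next whole number: n = 25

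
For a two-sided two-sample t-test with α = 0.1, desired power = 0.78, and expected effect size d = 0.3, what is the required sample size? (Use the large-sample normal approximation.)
n = 130 per group

Sample size formula (two-sample t-test, normal approximation):
n = 2 · ((z_{α/2} + z_β) / d)²

z_{α/2} = 1.645 (for α = 0.1, two-sided)
z_β = 0.772 (for power = 0.78)
d = 0.3

n = 2 · ((1.645 + 0.772) / 0.3)²
n = 2 · (8.057)²
n ≈ 129.83
Round up to the next whole number: n = 130 per group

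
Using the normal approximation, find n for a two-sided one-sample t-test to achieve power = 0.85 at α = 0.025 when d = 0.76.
n = 19

Sample size formula (one-sample t-test, normal approximation):
n = ((z_{α/2} + z_β) / d)²

z_{α/2} = 2.241 (for α = 0.025, two-sided)
z_β = 1.036 (for power = 0.85)
d = 0.76

n = ((2.241 + 1.036) / 0.76)²
n = (4.312)²
n ≈ 18.59
Round up to the next whole number: n = 19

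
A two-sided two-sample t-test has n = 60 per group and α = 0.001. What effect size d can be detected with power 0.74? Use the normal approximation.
d ≈ 0.72

Minimum detectable effect (two-sample t-test, normal approximation):
d = (z_{α/2} + z_β) / √(n/2)
d = (3.291 + 0.643) / √(60/2)
d = 3.934 / 5.477
d ≈ 0.72

By Cohen's convention (0.2 small / 0.5 medium / 0.8 large): medium effect.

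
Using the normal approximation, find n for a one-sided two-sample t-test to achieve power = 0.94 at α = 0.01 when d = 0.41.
n = 180 per group

Sample size formula (two-sample t-test, normal approximation):
n = 2 · ((z_α + z_β) / d)²

z_α = 2.326 (for α = 0.01, one-sided)
z_β = 1.555 (for power = 0.94)
d = 0.41

n = 2 · ((2.326 + 1.555) / 0.41)²
n = 2 · (9.466)²
n ≈ 179.21
Round up to the next whole number: n = 180 per group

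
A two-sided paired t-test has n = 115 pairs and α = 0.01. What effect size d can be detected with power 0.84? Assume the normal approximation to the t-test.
d ≈ 0.33

Minimum detectable effect (paired t-test, normal approximation):
d = (z_{α/2} + z_β) / √n
d = (2.576 + 0.994) / √115
d = 3.570 / 10.724
d ≈ 0.33

By Cohen's convention (0.2 small / 0.5 medium / 0.8 large): small effect.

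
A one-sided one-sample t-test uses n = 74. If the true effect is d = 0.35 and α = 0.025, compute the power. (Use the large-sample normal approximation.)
Power ≈ 0.85

Power calculation (one-sample t-test, normal approximation):
z_β = d · √n - z_α
z_β = 0.35 · √74 - 1.960
z_β = 0.35 · 8.602 - 1.960
z_β = 1.051

Power = Φ(z_β) = Φ(1.051) ≈ 0.853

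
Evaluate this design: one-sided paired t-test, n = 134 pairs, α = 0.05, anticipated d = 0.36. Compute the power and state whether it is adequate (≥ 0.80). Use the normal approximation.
Power ≈ 0.99; the study is adequately powered (power ≥ 0.80)

Power calculation (paired t-test, normal approximation):
z_β = d · √n - z_α
z_β = 0.36 · √134 - 1.645
z_β = 0.36 · 11.576 - 1.645
z_β = 2.522

Power = Φ(z_β) = Φ(2.522) ≈ 0.994

Effect size d = 0.36 is small by Cohen's convention (0.2/0.5/0.8).

Threshold: power ≥ 0.80 is conventionally adequate.
Power ≈ 0.99 → the study is adequately powered (power ≥ 0.80).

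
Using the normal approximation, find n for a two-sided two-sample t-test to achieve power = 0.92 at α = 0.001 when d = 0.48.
n = 192 per group

Sample size formula (two-sample t-test, normal approximation):
n = 2 · ((z_{α/2} + z_β) / d)²

z_{α/2} = 3.291 (for α = 0.001, two-sided)
z_β = 1.405 (for power = 0.92)
d = 0.48

n = 2 · ((3.291 + 1.405) / 0.48)²
n = 2 · (9.783)²
n ≈ 191.41
Round up to the next whole number: n = 192 per group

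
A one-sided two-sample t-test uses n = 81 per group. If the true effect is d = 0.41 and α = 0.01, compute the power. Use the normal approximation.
Power ≈ 0.61

Power calculation (two-sample t-test, normal approximation):
z_β = d · √(n/2) - z_α
z_β = 0.41 · √(81/2) - 2.326
z_β = 0.41 · 6.364 - 2.326
z_β = 0.283

Power = Φ(z_β) = Φ(0.283) ≈ 0.611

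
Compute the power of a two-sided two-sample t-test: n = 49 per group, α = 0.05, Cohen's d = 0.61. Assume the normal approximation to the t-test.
Power ≈ 0.86

Power calculation (two-sample t-test, normal approximation):
z_β = d · √(n/2) - z_{α/2}
z_β = 0.61 · √(49/2) - 1.960
z_β = 0.61 · 4.950 - 1.960
z_β = 1.059

Power = Φ(z_β) = Φ(1.059) ≈ 0.855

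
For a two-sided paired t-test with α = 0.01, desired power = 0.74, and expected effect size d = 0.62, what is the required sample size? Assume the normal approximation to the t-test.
n = 27 pairs

Sample size formula (paired t-test, normal approximation):
n = ((z_{α/2} + z_β) / d)²

z_{α/2} = 2.576 (for α = 0.01, two-sided)
z_β = 0.643 (for power = 0.74)
d = 0.62

n = ((2.576 + 0.643) / 0.62)²
n = (5.192)²
n ≈ 26.96
Round up to the next whole number: n = 27 pairs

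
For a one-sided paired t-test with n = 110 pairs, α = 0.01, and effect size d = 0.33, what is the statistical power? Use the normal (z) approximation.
Power ≈ 0.87

Power calculation (paired t-test, normal approximation):
z_β = d · √n - z_α
z_β = 0.33 · √110 - 2.326
z_β = 0.33 · 10.488 - 2.326
z_β = 1.135

Power = Φ(z_β) = Φ(1.135) ≈ 0.872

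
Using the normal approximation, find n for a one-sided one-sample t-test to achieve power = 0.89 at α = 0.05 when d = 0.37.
n = 61

Sample size formula (one-sample t-test, normal approximation):
n = ((z_α + z_β) / d)²

z_α = 1.645 (for α = 0.05, one-sided)
z_β = 1.227 (for power = 0.89)
d = 0.37

n = ((1.645 + 1.227) / 0.37)²
n = (7.762)²
n ≈ 60.25
Round up to the next whole number: n = 61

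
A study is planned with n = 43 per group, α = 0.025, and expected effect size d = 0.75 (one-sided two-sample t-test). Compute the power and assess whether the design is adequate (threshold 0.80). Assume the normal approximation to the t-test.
Power ≈ 0.94; the study is adequately powered (power ≥ 0.80)

Power calculation (two-sample t-test, normal approximation):
z_β = d · √(n/2) - z_α
z_β = 0.75 · √(43/2) - 1.960
z_β = 0.75 · 4.637 - 1.960
z_β = 1.518

Power = Φ(z_β) = Φ(1.518) ≈ 0.935

Effect size d = 0.75 is medium by Cohen's convention (0.2/0.5/0.8).

Threshold: power ≥ 0.80 is conventionally adequate.
Power ≈ 0.94 → the study is adequately powered (power ≥ 0.80).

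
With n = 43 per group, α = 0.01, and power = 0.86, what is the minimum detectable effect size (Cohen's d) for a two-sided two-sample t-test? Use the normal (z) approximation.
d ≈ 0.79

Minimum detectable effect (two-sample t-test, normal approximation):
d = (z_{α/2} + z_β) / √(n/2)
d = (2.576 + 1.080) / √(43/2)
d = 3.656 / 4.637
d ≈ 0.79

By Cohen's convention (0.2 small / 0.5 medium / 0.8 large): medium effect.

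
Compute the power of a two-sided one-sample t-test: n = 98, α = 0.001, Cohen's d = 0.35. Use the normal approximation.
Power ≈ 0.57

Power calculation (one-sample t-test, normal approximation):
z_β = d · √n - z_{α/2}
z_β = 0.35 · √98 - 3.291
z_β = 0.35 · 9.899 - 3.291
z_β = 0.174

Power = Φ(z_β) = Φ(0.174) ≈ 0.569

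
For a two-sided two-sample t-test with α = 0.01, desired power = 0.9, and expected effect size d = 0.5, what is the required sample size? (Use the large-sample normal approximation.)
n = 120 per group

Sample size formula (two-sample t-test, normal approximation):
n = 2 · ((z_{α/2} + z_β) / d)²

z_{α/2} = 2.576 (for α = 0.01, two-sided)
z_β = 1.282 (for power = 0.9)
d = 0.5

n = 2 · ((2.576 + 1.282) / 0.5)²
n = 2 · (7.716)²
n ≈ 119.07
Round up to the next whole number: n = 120 per group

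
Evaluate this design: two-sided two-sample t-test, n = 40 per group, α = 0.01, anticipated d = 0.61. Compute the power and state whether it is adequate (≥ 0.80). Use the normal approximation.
Power ≈ 0.56; the study is underpowered (power < 0.80)

Power calculation (two-sample t-test, normal approximation):
z_β = d · √(n/2) - z_{α/2}
z_β = 0.61 · √(40/2) - 2.576
z_β = 0.61 · 4.472 - 2.576
z_β = 0.152

Power = Φ(z_β) = Φ(0.152) ≈ 0.560

Effect size d = 0.61 is medium by Cohen's convention (0.2/0.5/0.8).

Threshold: power ≥ 0.80 is conventionally adequate.
Power ≈ 0.56 → the study is underpowered (power < 0.80).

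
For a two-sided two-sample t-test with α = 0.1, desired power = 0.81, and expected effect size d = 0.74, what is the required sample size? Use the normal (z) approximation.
n = 24 per group

Sample size formula (two-sample t-test, normal approximation):
n = 2 · ((z_{α/2} + z_β) / d)²

z_{α/2} = 1.645 (for α = 0.1, two-sided)
z_β = 0.878 (for power = 0.81)
d = 0.74

n = 2 · ((1.645 + 0.878) / 0.74)²
n = 2 · (3.409)²
n ≈ 23.24
Round up to the next whole number: n = 24 per group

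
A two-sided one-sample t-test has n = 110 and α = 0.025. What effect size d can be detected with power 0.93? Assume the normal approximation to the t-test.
d ≈ 0.35

Minimum detectable effect (one-sample t-test, normal approximation):
d = (z_{α/2} + z_β) / √n
d = (2.241 + 1.476) / √110
d = 3.717 / 10.488
d ≈ 0.35

By Cohen's convention (0.2 small / 0.5 medium / 0.8 large): small effect.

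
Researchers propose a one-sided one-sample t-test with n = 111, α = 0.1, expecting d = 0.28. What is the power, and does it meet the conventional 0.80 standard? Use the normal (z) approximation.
Power ≈ 0.95; the study is adequately powered (power ≥ 0.80)

Power calculation (one-sample t-test, normal approximation):
z_β = d · √n - z_α
z_β = 0.28 · √111 - 1.282
z_β = 0.28 · 10.536 - 1.282
z_β = 1.668

Power = Φ(z_β) = Φ(1.668) ≈ 0.952

Effect size d = 0.28 is small by Cohen's convention (0.2/0.5/0.8).

Threshold: power ≥ 0.80 is conventionally adequate.
Power ≈ 0.95 → the study is adequately powered (power ≥ 0.80).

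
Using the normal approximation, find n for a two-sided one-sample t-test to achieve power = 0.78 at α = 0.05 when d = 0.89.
n = 10

Sample size formula (one-sample t-test, normal approximation):
n = ((z_{α/2} + z_β) / d)²

z_{α/2} = 1.960 (for α = 0.05, two-sided)
z_β = 0.772 (for power = 0.78)
d = 0.89

n = ((1.960 + 0.772) / 0.89)²
n = (3.070)²
n ≈ 9.42
Round up to the next whole number: n = 10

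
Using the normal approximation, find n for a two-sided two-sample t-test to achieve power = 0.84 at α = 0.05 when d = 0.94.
n = 20 per group

Sample size formula (two-sample t-test, normal approximation):
n = 2 · ((z_{α/2} + z_β) / d)²

z_{α/2} = 1.960 (for α = 0.05, two-sided)
z_β = 0.994 (for power = 0.84)
d = 0.94

n = 2 · ((1.960 + 0.994) / 0.94)²
n = 2 · (3.143)²
n ≈ 19.76
Round up to the next whole number: n = 20 per group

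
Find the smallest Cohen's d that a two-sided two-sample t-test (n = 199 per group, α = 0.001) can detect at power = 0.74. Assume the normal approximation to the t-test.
d ≈ 0.39

Minimum detectable effect (two-sample t-test, normal approximation):
d = (z_{α/2} + z_β) / √(n/2)
d = (3.291 + 0.643) / √(199/2)
d = 3.934 / 9.975
d ≈ 0.39

By Cohen's convention (0.2 small / 0.5 medium / 0.8 large): small effect.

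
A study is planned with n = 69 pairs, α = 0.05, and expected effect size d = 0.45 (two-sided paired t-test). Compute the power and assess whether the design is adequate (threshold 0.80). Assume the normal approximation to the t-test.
Power ≈ 0.96; the study is adequately powered (power ≥ 0.80)

Power calculation (paired t-test, normal approximation):
z_β = d · √n - z_{α/2}
z_β = 0.45 · √69 - 1.960
z_β = 0.45 · 8.307 - 1.960
z_β = 1.778

Power = Φ(z_β) = Φ(1.778) ≈ 0.962

Effect size d = 0.45 is small by Cohen's convention (0.2/0.5/0.8).

Threshold: power ≥ 0.80 is conventionally adequate.
Power ≈ 0.96 → the study is adequately powered (power ≥ 0.80).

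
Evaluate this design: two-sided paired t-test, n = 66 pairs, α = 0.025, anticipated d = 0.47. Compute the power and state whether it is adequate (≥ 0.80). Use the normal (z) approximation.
Power ≈ 0.94; the study is adequately powered (power ≥ 0.80)

Power calculation (paired t-test, normal approximation):
z_β = d · √n - z_{α/2}
z_β = 0.47 · √66 - 2.241
z_β = 0.47 · 8.124 - 2.241
z_β = 1.577

Power = Φ(z_β) = Φ(1.577) ≈ 0.943

Effect size d = 0.47 is small by Cohen's convention (0.2/0.5/0.8).

Threshold: power ≥ 0.80 is conventionally adequate.
Power ≈ 0.94 → the study is adequately powered (power ≥ 0.80).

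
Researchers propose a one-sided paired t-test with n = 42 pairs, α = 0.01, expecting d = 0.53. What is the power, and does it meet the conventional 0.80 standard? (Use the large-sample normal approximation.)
Power ≈ 0.87; the study is adequately powered (power ≥ 0.80)

Power calculation (paired t-test, normal approximation):
z_β = d · √n - z_α
z_β = 0.53 · √42 - 2.326
z_β = 0.53 · 6.481 - 2.326
z_β = 1.108

Power = Φ(z_β) = Φ(1.108) ≈ 0.866

Effect size d = 0.53 is medium by Cohen's convention (0.2/0.5/0.8).

Threshold: power ≥ 0.80 is conventionally adequate.
Power ≈ 0.87 → the study is adequately powered (power ≥ 0.80).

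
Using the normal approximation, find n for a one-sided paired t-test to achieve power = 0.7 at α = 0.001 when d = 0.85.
n = 19 pairs

Sample size formula (paired t-test, normal approximation):
n = ((z_α + z_β) / d)²

z_α = 3.090 (for α = 0.001, one-sided)
z_β = 0.524 (for power = 0.7)
d = 0.85

n = ((3.090 + 0.524) / 0.85)²
n = (4.252)²
n ≈ 18.08
Round up to the next whole number: n = 19 pairs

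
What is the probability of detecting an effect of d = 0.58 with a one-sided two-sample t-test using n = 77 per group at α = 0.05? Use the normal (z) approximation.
Power ≈ 0.97

Power calculation (two-sample t-test, normal approximation):
z_β = d · √(n/2) - z_α
z_β = 0.58 · √(77/2) - 1.645
z_β = 0.58 · 6.205 - 1.645
z_β = 1.954

Power = Φ(z_β) = Φ(1.954) ≈ 0.975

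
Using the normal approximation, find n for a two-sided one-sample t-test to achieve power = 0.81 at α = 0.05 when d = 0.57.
n = 25

Sample size formula (one-sample t-test, normal approximation):
n = ((z_{α/2} + z_β) / d)²

z_{α/2} = 1.960 (for α = 0.05, two-sided)
z_β = 0.878 (for power = 0.81)
d = 0.57

n = ((1.960 + 0.878) / 0.57)²
n = (4.979)²
n ≈ 24.79
Round up to the next whole number: n = 25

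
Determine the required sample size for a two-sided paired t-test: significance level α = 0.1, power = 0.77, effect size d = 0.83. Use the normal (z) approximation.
n = 9 pairs

Sample size formula (paired t-test, normal approximation):
n = ((z_{α/2} + z_β) / d)²

z_{α/2} = 1.645 (for α = 0.1, two-sided)
z_β = 0.739 (for power = 0.77)
d = 0.83

n = ((1.645 + 0.739) / 0.83)²
n = (2.872)²
n ≈ 8.25
Round up to the next whole number: n = 9 pairs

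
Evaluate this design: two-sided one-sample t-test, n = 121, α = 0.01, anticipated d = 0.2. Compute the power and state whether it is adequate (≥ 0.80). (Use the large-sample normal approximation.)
Power ≈ 0.35; the study is underpowered (power < 0.80)

Power calculation (one-sample t-test, normal approximation):
z_β = d · √n - z_{α/2}
z_β = 0.2 · √121 - 2.576
z_β = 0.2 · 11.000 - 2.576
z_β = -0.376

Power = Φ(z_β) = Φ(-0.376) ≈ 0.354

Effect size d = 0.2 is small by Cohen's convention (0.2/0.5/0.8).

Threshold: power ≥ 0.80 is conventionally adequate.
Power ≈ 0.35 → the study is underpowered (power < 0.80).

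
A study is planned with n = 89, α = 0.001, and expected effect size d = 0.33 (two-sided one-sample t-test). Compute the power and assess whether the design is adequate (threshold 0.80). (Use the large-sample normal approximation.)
Power ≈ 0.43; the study is underpowered (power < 0.80)

Power calculation (one-sample t-test, normal approximation):
z_β = d · √n - z_{α/2}
z_β = 0.33 · √89 - 3.291
z_β = 0.33 · 9.434 - 3.291
z_β = -0.177

Power = Φ(z_β) = Φ(-0.177) ≈ 0.430

Effect size d = 0.33 is small by Cohen's convention (0.2/0.5/0.8).

Threshold: power ≥ 0.80 is conventionally adequate.
Power ≈ 0.43 → the study is underpowered (power < 0.80).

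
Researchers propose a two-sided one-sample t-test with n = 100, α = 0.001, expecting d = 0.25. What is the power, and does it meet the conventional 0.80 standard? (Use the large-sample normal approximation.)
Power ≈ 0.21; the study is underpowered (power < 0.80)

Power calculation (one-sample t-test, normal approximation):
z_β = d · √n - z_{α/2}
z_β = 0.25 · √100 - 3.291
z_β = 0.25 · 10.000 - 3.291
z_β = -0.791

Power = Φ(z_β) = Φ(-0.791) ≈ 0.215

Effect size d = 0.25 is small by Cohen's convention (0.2/0.5/0.8).

Threshold: power ≥ 0.80 is conventionally adequate.
Power ≈ 0.21 → the study is underpowered (power < 0.80).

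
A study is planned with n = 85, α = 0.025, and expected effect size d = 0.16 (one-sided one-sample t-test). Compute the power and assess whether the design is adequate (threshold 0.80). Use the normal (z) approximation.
Power ≈ 0.31; the study is underpowered (power < 0.80)

Power calculation (one-sample t-test, normal approximation):
z_β = d · √n - z_α
z_β = 0.16 · √85 - 1.960
z_β = 0.16 · 9.220 - 1.960
z_β = -0.485

Power = Φ(z_β) = Φ(-0.485) ≈ 0.314

Effect size d = 0.16 is very small by Cohen's convention (0.2/0.5/0.8).

Threshold: power ≥ 0.80 is conventionally adequate.
Power ≈ 0.31 → the study is underpowered (power < 0.80).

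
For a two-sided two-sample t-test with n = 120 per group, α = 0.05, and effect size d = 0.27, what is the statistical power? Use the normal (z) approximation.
Power ≈ 0.55

Power calculation (two-sample t-test, normal approximation):
z_β = d · √(n/2) - z_{α/2}
z_β = 0.27 · √(120/2) - 1.960
z_β = 0.27 · 7.746 - 1.960
z_β = 0.131

Power = Φ(z_β) = Φ(0.131) ≈ 0.552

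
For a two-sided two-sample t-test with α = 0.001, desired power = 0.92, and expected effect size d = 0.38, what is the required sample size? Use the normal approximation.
n = 306 per group

Sample size formula (two-sample t-test, normal approximation):
n = 2 · ((z_{α/2} + z_β) / d)²

z_{α/2} = 3.291 (for α = 0.001, two-sided)
z_β = 1.405 (for power = 0.92)
d = 0.38

n = 2 · ((3.291 + 1.405) / 0.38)²
n = 2 · (12.358)²
n ≈ 305.44
Round up to the next whole number: n = 306 per group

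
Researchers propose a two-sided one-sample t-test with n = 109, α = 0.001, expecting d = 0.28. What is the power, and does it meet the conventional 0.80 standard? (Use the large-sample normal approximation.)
Power ≈ 0.36; the study is underpowered (power < 0.80)

Power calculation (one-sample t-test, normal approximation):
z_β = d · √n - z_{α/2}
z_β = 0.28 · √109 - 3.291
z_β = 0.28 · 10.440 - 3.291
z_β = -0.367

Power = Φ(z_β) = Φ(-0.367) ≈ 0.357

Effect size d = 0.28 is small by Cohen's convention (0.2/0.5/0.8).

Threshold: power ≥ 0.80 is conventionally adequate.
Power ≈ 0.36 → the study is underpowered (power < 0.80).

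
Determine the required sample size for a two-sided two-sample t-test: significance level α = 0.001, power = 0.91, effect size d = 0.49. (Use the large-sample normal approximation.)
n = 179 per group

Sample size formula (two-sample t-test, normal approximation):
n = 2 · ((z_{α/2} + z_β) / d)²

z_{α/2} = 3.291 (for α = 0.001, two-sided)
z_β = 1.341 (for power = 0.91)
d = 0.49

n = 2 · ((3.291 + 1.341) / 0.49)²
n = 2 · (9.453)²
n ≈ 178.72
Round up to the next whole number: n = 179 per group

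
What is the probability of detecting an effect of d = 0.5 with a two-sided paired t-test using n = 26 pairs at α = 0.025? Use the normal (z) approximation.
Power ≈ 0.62

Power calculation (paired t-test, normal approximation):
z_β = d · √n - z_{α/2}
z_β = 0.5 · √26 - 2.241
z_β = 0.5 · 5.099 - 2.241
z_β = 0.308

Power = Φ(z_β) = Φ(0.308) ≈ 0.621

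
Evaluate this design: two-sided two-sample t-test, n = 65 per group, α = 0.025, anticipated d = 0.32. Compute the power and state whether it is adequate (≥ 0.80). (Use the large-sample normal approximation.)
Power ≈ 0.34; the study is underpowered (power < 0.80)

Power calculation (two-sample t-test, normal approximation):
z_β = d · √(n/2) - z_{α/2}
z_β = 0.32 · √(65/2) - 2.241
z_β = 0.32 · 5.701 - 2.241
z_β = -0.417

Power = Φ(z_β) = Φ(-0.417) ≈ 0.338

Effect size d = 0.32 is small by Cohen's convention (0.2/0.5/0.8).

Threshold: power ≥ 0.80 is conventionally adequate.
Power ≈ 0.34 → the study is underpowered (power < 0.80).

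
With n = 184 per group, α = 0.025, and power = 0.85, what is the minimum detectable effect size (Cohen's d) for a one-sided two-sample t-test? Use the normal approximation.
d ≈ 0.31

Minimum detectable effect (two-sample t-test, normal approximation):
d = (z_α + z_β) / √(n/2)
d = (1.960 + 1.036) / √(184/2)
d = 2.996 / 9.592
d ≈ 0.31

By Cohen's convention (0.2 small / 0.5 medium / 0.8 large): small effect.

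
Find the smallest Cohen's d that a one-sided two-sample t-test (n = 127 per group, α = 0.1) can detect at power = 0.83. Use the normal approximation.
d ≈ 0.28

Minimum detectable effect (two-sample t-test, normal approximation):
d = (z_α + z_β) / √(n/2)
d = (1.282 + 0.954) / √(127/2)
d = 2.236 / 7.969
d ≈ 0.28

By Cohen's convention (0.2 small / 0.5 medium / 0.8 large): small effect.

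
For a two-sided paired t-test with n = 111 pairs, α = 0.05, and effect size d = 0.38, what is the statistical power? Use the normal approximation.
Power ≈ 0.98

Power calculation (paired t-test, normal approximation):
z_β = d · √n - z_{α/2}
z_β = 0.38 · √111 - 1.960
z_β = 0.38 · 10.536 - 1.960
z_β = 2.044

Power = Φ(z_β) = Φ(2.044) ≈ 0.980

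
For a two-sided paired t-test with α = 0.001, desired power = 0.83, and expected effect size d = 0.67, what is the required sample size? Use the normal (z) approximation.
n = 41 pairs

Sample size formula (paired t-test, normal approximation):
n = ((z_{α/2} + z_β) / d)²

z_{α/2} = 3.291 (for α = 0.001, two-sided)
z_β = 0.954 (for power = 0.83)
d = 0.67

n = ((3.291 + 0.954) / 0.67)²
n = (6.336)²
n ≈ 40.14
Round up to the next whole number: n = 41 pairs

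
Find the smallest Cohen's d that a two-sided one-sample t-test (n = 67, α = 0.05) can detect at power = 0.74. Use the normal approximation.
d ≈ 0.32

Minimum detectable effect (one-sample t-test, normal approximation):
d = (z_{α/2} + z_β) / √n
d = (1.960 + 0.643) / √67
d = 2.603 / 8.185
d ≈ 0.32

By Cohen's convention (0.2 small / 0.5 medium / 0.8 large): small effect.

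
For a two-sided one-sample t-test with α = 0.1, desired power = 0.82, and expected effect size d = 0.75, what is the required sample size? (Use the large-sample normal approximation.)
n = 12

Sample size formula (one-sample t-test, normal approximation):
n = ((z_{α/2} + z_β) / d)²

z_{α/2} = 1.645 (for α = 0.1, two-sided)
z_β = 0.915 (for power = 0.82)
d = 0.75

n = ((1.645 + 0.915) / 0.75)²
n = (3.413)²
n ≈ 11.65
Round up to the next whole number: n = 12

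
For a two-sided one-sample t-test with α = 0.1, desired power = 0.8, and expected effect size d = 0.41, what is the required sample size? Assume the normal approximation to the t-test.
n = 37

Sample size formula (one-sample t-test, normal approximation):
n = ((z_{α/2} + z_β) / d)²

z_{α/2} = 1.645 (for α = 0.1, two-sided)
z_β = 0.842 (for power = 0.8)
d = 0.41

n = ((1.645 + 0.842) / 0.41)²
n = (6.066)²
n ≈ 36.80
Round up to the next whole number: n = 37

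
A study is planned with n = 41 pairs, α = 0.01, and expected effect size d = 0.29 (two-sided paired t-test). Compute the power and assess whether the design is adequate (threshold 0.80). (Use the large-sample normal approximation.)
Power ≈ 0.24; the study is underpowered (power < 0.80)

Power calculation (paired t-test, normal approximation):
z_β = d · √n - z_{α/2}
z_β = 0.29 · √41 - 2.576
z_β = 0.29 · 6.403 - 2.576
z_β = -0.719

Power = Φ(z_β) = Φ(-0.719) ≈ 0.236

Effect size d = 0.29 is small by Cohen's convention (0.2/0.5/0.8).

Threshold: power ≥ 0.80 is conventionally adequate.
Power ≈ 0.24 → the study is underpowered (power < 0.80).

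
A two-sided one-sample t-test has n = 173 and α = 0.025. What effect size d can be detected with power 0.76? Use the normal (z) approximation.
d ≈ 0.22

Minimum detectable effect (one-sample t-test, normal approximation):
d = (z_{α/2} + z_β) / √n
d = (2.241 + 0.706) / √173
d = 2.948 / 13.153
d ≈ 0.22

By Cohen's convention (0.2 small / 0.5 medium / 0.8 large): small effect.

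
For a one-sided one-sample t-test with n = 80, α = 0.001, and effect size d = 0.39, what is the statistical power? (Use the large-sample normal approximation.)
Power ≈ 0.65

Power calculation (one-sample t-test, normal approximation):
z_β = d · √n - z_α
z_β = 0.39 · √80 - 3.090
z_β = 0.39 · 8.944 - 3.090
z_β = 0.398

Power = Φ(z_β) = Φ(0.398) ≈ 0.655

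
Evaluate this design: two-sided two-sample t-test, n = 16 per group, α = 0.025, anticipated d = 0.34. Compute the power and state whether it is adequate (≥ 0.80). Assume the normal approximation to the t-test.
Power ≈ 0.10; the study is underpowered (power < 0.80)

Power calculation (two-sample t-test, normal approximation):
z_β = d · √(n/2) - z_{α/2}
z_β = 0.34 · √(16/2) - 2.241
z_β = 0.34 · 2.828 - 2.241
z_β = -1.280

Power = Φ(z_β) = Φ(-1.280) ≈ 0.100

Effect size d = 0.34 is small by Cohen's convention (0.2/0.5/0.8).

Threshold: power ≥ 0.80 is conventionally adequate.
Power ≈ 0.10 → the study is underpowered (power < 0.80).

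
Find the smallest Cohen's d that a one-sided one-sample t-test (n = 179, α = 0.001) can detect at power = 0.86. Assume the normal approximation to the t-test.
d ≈ 0.31

Minimum detectable effect (one-sample t-test, normal approximation):
d = (z_α + z_β) / √n
d = (3.090 + 1.080) / √179
d = 4.171 / 13.379
d ≈ 0.31

By Cohen's convention (0.2 small / 0.5 medium / 0.8 large): small effect.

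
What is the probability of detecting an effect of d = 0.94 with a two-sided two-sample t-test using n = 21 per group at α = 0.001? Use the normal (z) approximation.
Power ≈ 0.40

Power calculation (two-sample t-test, normal approximation):
z_β = d · √(n/2) - z_{α/2}
z_β = 0.94 · √(21/2) - 3.291
z_β = 0.94 · 3.240 - 3.291
z_β = -0.245

Power = Φ(z_β) = Φ(-0.245) ≈ 0.403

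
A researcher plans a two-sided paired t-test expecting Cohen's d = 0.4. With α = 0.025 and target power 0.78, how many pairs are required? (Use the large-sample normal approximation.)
n = 57 pairs

Sample size formula (paired t-test, normal approximation):
n = ((z_{α/2} + z_β) / d)²

z_{α/2} = 2.241 (for α = 0.025, two-sided)
z_β = 0.772 (for power = 0.78)
d = 0.4

n = ((2.241 + 0.772) / 0.4)²
n = (7.533)²
n ≈ 56.75
Round up to the next whole number: n = 57 pairs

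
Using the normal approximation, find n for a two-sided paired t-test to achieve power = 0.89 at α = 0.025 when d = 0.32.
n = 118 pairs

Sample size formula (paired t-test, normal approximation):
n = ((z_{α/2} + z_β) / d)²

z_{α/2} = 2.241 (for α = 0.025, two-sided)
z_β = 1.227 (for power = 0.89)
d = 0.32

n = ((2.241 + 1.227) / 0.32)²
n = (10.838)²
n ≈ 117.46
Round up to the next whole number: n = 118 pairs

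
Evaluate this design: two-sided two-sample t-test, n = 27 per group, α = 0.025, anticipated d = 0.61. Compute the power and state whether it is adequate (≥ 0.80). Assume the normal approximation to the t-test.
Power ≈ 0.50; the study is underpowered (power < 0.80)

Power calculation (two-sample t-test, normal approximation):
z_β = d · √(n/2) - z_{α/2}
z_β = 0.61 · √(27/2) - 2.241
z_β = 0.61 · 3.674 - 2.241
z_β = -0.000

Power = Φ(z_β) = Φ(-0.000) ≈ 0.500

Effect size d = 0.61 is medium by Cohen's convention (0.2/0.5/0.8).

Threshold: power ≥ 0.80 is conventionally adequate.
Power ≈ 0.50 → the study is underpowered (power < 0.80).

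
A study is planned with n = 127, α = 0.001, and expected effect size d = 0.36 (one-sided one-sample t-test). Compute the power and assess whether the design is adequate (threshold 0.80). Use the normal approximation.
Power ≈ 0.83; the study is adequately powered (power ≥ 0.80)

Power calculation (one-sample t-test, normal approximation):
z_β = d · √n - z_α
z_β = 0.36 · √127 - 3.090
z_β = 0.36 · 11.269 - 3.090
z_β = 0.967

Power = Φ(z_β) = Φ(0.967) ≈ 0.833

Effect size d = 0.36 is small by Cohen's convention (0.2/0.5/0.8).

Threshold: power ≥ 0.80 is conventionally adequate.
Power ≈ 0.83 → the study is adequately powered (power ≥ 0.80).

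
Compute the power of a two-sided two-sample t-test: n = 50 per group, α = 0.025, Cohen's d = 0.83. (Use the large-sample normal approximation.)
Power ≈ 0.97

Power calculation (two-sample t-test, normal approximation):
z_β = d · √(n/2) - z_{α/2}
z_β = 0.83 · √(50/2) - 2.241
z_β = 0.83 · 5.000 - 2.241
z_β = 1.909

Power = Φ(z_β) = Φ(1.909) ≈ 0.972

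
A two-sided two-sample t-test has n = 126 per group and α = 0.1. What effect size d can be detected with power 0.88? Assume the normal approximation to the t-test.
d ≈ 0.36

Minimum detectable effect (two-sample t-test, normal approximation):
d = (z_{α/2} + z_β) / √(n/2)
d = (1.645 + 1.175) / √(126/2)
d = 2.820 / 7.937
d ≈ 0.36

By Cohen's convention (0.2 small / 0.5 medium / 0.8 large): small effect.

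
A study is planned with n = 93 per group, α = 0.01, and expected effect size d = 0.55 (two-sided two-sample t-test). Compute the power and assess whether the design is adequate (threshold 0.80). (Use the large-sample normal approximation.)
Power ≈ 0.88; the study is adequately powered (power ≥ 0.80)

Power calculation (two-sample t-test, normal approximation):
z_β = d · √(n/2) - z_{α/2}
z_β = 0.55 · √(93/2) - 2.576
z_β = 0.55 · 6.819 - 2.576
z_β = 1.175

Power = Φ(z_β) = Φ(1.175) ≈ 0.880

Effect size d = 0.55 is medium by Cohen's convention (0.2/0.5/0.8).

Threshold: power ≥ 0.80 is conventionally adequate.
Power ≈ 0.88 → the study is adequately powered (power ≥ 0.80).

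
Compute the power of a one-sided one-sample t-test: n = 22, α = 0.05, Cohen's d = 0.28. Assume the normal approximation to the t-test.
Power ≈ 0.37

Power calculation (one-sample t-test, normal approximation):
z_β = d · √n - z_α
z_β = 0.28 · √22 - 1.645
z_β = 0.28 · 4.690 - 1.645
z_β = -0.332

Power = Φ(z_β) = Φ(-0.332) ≈ 0.370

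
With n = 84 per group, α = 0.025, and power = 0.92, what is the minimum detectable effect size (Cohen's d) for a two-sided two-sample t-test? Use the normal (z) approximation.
d ≈ 0.56

Minimum detectable effect (two-sample t-test, normal approximation):
d = (z_{α/2} + z_β) / √(n/2)
d = (2.241 + 1.405) / √(84/2)
d = 3.646 / 6.481
d ≈ 0.56

By Cohen's convention (0.2 small / 0.5 medium / 0.8 large): medium effect.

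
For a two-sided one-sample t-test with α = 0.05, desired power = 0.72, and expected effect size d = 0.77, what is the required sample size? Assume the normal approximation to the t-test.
n = 11

Sample size formula (one-sample t-test, normal approximation):
n = ((z_{α/2} + z_β) / d)²

z_{α/2} = 1.960 (for α = 0.05, two-sided)
z_β = 0.583 (for power = 0.72)
d = 0.77

n = ((1.960 + 0.583) / 0.77)²
n = (3.303)²
n ≈ 10.91
Round up to the next whole number: n = 11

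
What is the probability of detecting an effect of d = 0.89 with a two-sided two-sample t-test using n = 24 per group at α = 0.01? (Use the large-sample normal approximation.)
Power ≈ 0.69

Power calculation (two-sample t-test, normal approximation):
z_β = d · √(n/2) - z_{α/2}
z_β = 0.89 · √(24/2) - 2.576
z_β = 0.89 · 3.464 - 2.576
z_β = 0.507

Power = Φ(z_β) = Φ(0.507) ≈ 0.694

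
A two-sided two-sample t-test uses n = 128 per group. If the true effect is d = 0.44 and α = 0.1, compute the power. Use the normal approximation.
Power ≈ 0.97

Power calculation (two-sample t-test, normal approximation):
z_β = d · √(n/2) - z_{α/2}
z_β = 0.44 · √(128/2) - 1.645
z_β = 0.44 · 8.000 - 1.645
z_β = 1.875

Power = Φ(z_β) = Φ(1.875) ≈ 0.970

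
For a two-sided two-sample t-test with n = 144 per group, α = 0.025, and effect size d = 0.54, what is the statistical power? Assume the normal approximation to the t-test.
Power ≈ 0.99

Power calculation (two-sample t-test, normal approximation):
z_β = d · √(n/2) - z_{α/2}
z_β = 0.54 · √(144/2) - 2.241
z_β = 0.54 · 8.485 - 2.241
z_β = 2.341

Power = Φ(z_β) = Φ(2.341) ≈ 0.990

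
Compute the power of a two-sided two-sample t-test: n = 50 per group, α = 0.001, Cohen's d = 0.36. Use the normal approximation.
Power ≈ 0.07

Power calculation (two-sample t-test, normal approximation):
z_β = d · √(n/2) - z_{α/2}
z_β = 0.36 · √(50/2) - 3.291
z_β = 0.36 · 5.000 - 3.291
z_β = -1.491

Power = Φ(z_β) = Φ(-1.491) ≈ 0.068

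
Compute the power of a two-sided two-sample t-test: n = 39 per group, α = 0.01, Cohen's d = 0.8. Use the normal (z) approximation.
Power ≈ 0.83

Power calculation (two-sample t-test, normal approximation):
z_β = d · √(n/2) - z_{α/2}
z_β = 0.8 · √(39/2) - 2.576
z_β = 0.8 · 4.416 - 2.576
z_β = 0.957

Power = Φ(z_β) = Φ(0.957) ≈ 0.831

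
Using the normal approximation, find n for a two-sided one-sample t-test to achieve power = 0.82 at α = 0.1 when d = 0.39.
n = 44

Sample size formula (one-sample t-test, normal approximation):
n = ((z_{α/2} + z_β) / d)²

z_{α/2} = 1.645 (for α = 0.1, two-sided)
z_β = 0.915 (for power = 0.82)
d = 0.39

n = ((1.645 + 0.915) / 0.39)²
n = (6.564)²
n ≈ 43.09
Round up to the next whole number: n = 44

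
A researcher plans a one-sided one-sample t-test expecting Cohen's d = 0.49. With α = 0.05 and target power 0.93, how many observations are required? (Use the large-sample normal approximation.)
n = 41

Sample size formula (one-sample t-test, normal approximation):
n = ((z_α + z_β) / d)²

z_α = 1.645 (for α = 0.05, one-sided)
z_β = 1.476 (for power = 0.93)
d = 0.49

n = ((1.645 + 1.476) / 0.49)²
n = (6.369)²
n ≈ 40.56
Round up to the next whole number: n = 41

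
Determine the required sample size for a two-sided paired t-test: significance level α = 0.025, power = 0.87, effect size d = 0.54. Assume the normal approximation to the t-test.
n = 39 pairs

Sample size formula (paired t-test, normal approximation):
n = ((z_{α/2} + z_β) / d)²

z_{α/2} = 2.241 (for α = 0.025, two-sided)
z_β = 1.126 (for power = 0.87)
d = 0.54

n = ((2.241 + 1.126) / 0.54)²
n = (6.235)²
n ≈ 38.88
Round up to the next whole number: n = 39 pairs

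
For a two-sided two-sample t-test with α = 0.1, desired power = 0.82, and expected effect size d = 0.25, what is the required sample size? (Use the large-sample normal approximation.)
n = 210 per group

Sample size formula (two-sample t-test, normal approximation):
n = 2 · ((z_{α/2} + z_β) / d)²

z_{α/2} = 1.645 (for α = 0.1, two-sided)
z_β = 0.915 (for power = 0.82)
d = 0.25

n = 2 · ((1.645 + 0.915) / 0.25)²
n = 2 · (10.240)²
n ≈ 209.72
Round up to the next whole number: n = 210 per group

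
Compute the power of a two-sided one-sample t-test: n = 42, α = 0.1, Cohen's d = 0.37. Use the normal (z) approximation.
Power ≈ 0.77

Power calculation (one-sample t-test, normal approximation):
z_β = d · √n - z_{α/2}
z_β = 0.37 · √42 - 1.645
z_β = 0.37 · 6.481 - 1.645
z_β = 0.753

Power = Φ(z_β) = Φ(0.753) ≈ 0.774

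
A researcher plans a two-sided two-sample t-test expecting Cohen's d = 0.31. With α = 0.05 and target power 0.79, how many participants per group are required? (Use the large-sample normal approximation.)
n = 160 per group

Sample size formula (two-sample t-test, normal approximation):
n = 2 · ((z_{α/2} + z_β) / d)²

z_{α/2} = 1.960 (for α = 0.05, two-sided)
z_β = 0.806 (for power = 0.79)
d = 0.31

n = 2 · ((1.960 + 0.806) / 0.31)²
n = 2 · (8.923)²
n ≈ 159.24
Round up to the next whole number: n = 160 per group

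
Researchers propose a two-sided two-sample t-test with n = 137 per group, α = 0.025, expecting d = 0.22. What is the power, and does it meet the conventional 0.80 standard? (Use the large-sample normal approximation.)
Power ≈ 0.34; the study is underpowered (power < 0.80)

Power calculation (two-sample t-test, normal approximation):
z_β = d · √(n/2) - z_{α/2}
z_β = 0.22 · √(137/2) - 2.241
z_β = 0.22 · 8.276 - 2.241
z_β = -0.421

Power = Φ(z_β) = Φ(-0.421) ≈ 0.337

Effect size d = 0.22 is small by Cohen's convention (0.2/0.5/0.8).

Threshold: power ≥ 0.80 is conventionally adequate.
Power ≈ 0.34 → the study is underpowered (power < 0.80).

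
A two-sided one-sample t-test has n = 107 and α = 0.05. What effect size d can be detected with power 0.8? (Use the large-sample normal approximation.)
d ≈ 0.27

Minimum detectable effect (one-sample t-test, normal approximation):
d = (z_{α/2} + z_β) / √n
d = (1.960 + 0.842) / √107
d = 2.802 / 10.344
d ≈ 0.27

By Cohen's convention (0.2 small / 0.5 medium / 0.8 large): small effect.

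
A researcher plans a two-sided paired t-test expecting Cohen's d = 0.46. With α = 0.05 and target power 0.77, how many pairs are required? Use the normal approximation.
n = 35 pairs

Sample size formula (paired t-test, normal approximation):
n = ((z_{α/2} + z_β) / d)²

z_{α/2} = 1.960 (for α = 0.05, two-sided)
z_β = 0.739 (for power = 0.77)
d = 0.46

n = ((1.960 + 0.739) / 0.46)²
n = (5.867)²
n ≈ 34.42
Round up to the next whole number: n = 35 pairs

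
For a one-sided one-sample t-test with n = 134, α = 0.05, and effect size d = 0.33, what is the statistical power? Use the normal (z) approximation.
Power ≈ 0.99

Power calculation (one-sample t-test, normal approximation):
z_β = d · √n - z_α
z_β = 0.33 · √134 - 1.645
z_β = 0.33 · 11.576 - 1.645
z_β = 2.175

Power = Φ(z_β) = Φ(2.175) ≈ 0.985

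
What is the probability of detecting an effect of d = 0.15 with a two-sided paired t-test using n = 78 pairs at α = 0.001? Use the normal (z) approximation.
Power ≈ 0.02

Power calculation (paired t-test, normal approximation):
z_β = d · √n - z_{α/2}
z_β = 0.15 · √78 - 3.291
z_β = 0.15 · 8.832 - 3.291
z_β = -1.966

Power = Φ(z_β) = Φ(-1.966) ≈ 0.025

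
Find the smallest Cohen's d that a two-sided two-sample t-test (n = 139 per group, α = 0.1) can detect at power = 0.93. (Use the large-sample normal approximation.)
d ≈ 0.37

Minimum detectable effect (two-sample t-test, normal approximation):
d = (z_{α/2} + z_β) / √(n/2)
d = (1.645 + 1.476) / √(139/2)
d = 3.121 / 8.337
d ≈ 0.37

By Cohen's convention (0.2 small / 0.5 medium / 0.8 large): small effect.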